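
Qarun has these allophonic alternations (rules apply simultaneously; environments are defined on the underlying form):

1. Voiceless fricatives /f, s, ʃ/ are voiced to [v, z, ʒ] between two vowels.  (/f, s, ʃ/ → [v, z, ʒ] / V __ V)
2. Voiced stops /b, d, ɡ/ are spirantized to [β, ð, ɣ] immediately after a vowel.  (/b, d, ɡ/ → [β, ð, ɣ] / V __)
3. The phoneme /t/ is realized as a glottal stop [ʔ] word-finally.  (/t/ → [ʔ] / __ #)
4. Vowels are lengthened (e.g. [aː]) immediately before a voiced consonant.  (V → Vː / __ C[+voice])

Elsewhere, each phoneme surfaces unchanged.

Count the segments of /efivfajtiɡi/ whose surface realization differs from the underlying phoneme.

Segments that undergo a rule: /f/ → [v] (rule 1); /i/ → [iː] (rule 4); /a/ → [aː] (rule 4); /i/ → [iː] (rule 4); /ɡ/ → [ɣ] (rule 2).
All other segments surface unchanged.

5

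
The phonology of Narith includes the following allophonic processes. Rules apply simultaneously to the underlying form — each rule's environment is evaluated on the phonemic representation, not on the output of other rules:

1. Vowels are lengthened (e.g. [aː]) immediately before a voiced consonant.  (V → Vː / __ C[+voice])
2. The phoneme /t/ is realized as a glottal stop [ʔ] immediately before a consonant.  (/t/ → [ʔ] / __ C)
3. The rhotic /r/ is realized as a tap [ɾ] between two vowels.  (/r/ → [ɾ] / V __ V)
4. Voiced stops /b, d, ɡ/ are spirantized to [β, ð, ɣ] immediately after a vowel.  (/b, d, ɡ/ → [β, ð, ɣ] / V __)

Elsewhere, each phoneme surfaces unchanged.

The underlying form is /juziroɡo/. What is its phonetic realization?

/j/ (word-initial): no rule targets it → [j].
/u/ meets the environment for rule 1 (before a voiced consonant) → [uː].
/z/ — not in any rule's target class → [z].
/i/ (between /z/ and /r/) occurs before a voiced consonant → [iː] by rule 1.
/r/ — between /i/ and /o/, between two vowels — surfaces as [ɾ] (rule 3).
/o/ (between /r/ and /ɡ/): before a voiced consonant, so rule 1 applies → [oː].
Rule 4 applies to /ɡ/ (between /o/ and /o/: immediately after a vowel) → [ɣ].
/o/ (word-final): rule 1 targets it, but not before a voiced consonant → unchanged [o].

[juːziːɾoːɣo]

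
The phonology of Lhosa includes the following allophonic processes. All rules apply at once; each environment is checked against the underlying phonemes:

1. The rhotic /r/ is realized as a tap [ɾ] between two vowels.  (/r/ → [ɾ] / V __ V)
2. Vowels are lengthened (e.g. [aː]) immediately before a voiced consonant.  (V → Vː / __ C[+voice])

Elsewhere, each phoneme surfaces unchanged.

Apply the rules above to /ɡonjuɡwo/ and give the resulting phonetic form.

[ɡoːnjuːɡwo]

/ɡ/ (word-initial) is unaffected → [ɡ].
/o/ — between /ɡ/ and /n/, before a voiced consonant — surfaces as [oː] (rule 2).
/n/ stays [n].
/j/ (between /n/ and /u/) is unaffected → [j].
Rule 2 applies to /u/ (between /j/ and /ɡ/: before a voiced consonant) → [uː].
/ɡ/ (between /u/ and /w/) is unaffected → [ɡ].
/w/ — not in any rule's target class → [w].
/o/ (word-final) is in the target of rule 2 but the environment (before a voiced consonant) is not met → [o].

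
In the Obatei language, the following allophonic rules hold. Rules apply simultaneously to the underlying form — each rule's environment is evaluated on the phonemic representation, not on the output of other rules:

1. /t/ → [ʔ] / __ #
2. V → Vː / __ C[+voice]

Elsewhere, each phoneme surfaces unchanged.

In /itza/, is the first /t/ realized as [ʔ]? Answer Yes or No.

/t/ (between /i/ and /z/) fails the environment for rule 1, so it stays [t].
The actual realization is [t], not [ʔ].

No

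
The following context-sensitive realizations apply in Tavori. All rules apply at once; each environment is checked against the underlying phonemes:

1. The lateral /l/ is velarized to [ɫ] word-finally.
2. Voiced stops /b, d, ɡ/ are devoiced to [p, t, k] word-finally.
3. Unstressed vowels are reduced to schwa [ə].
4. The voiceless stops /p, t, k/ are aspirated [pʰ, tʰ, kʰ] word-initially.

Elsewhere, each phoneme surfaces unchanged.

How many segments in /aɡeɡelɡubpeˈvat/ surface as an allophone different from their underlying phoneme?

Segments that undergo a rule: /a/ → [ə] (rule 3); /e/ → [ə] (rule 3); /e/ → [ə] (rule 3); /u/ → [ə] (rule 3); /e/ → [ə] (rule 3).
All other segments surface unchanged.

5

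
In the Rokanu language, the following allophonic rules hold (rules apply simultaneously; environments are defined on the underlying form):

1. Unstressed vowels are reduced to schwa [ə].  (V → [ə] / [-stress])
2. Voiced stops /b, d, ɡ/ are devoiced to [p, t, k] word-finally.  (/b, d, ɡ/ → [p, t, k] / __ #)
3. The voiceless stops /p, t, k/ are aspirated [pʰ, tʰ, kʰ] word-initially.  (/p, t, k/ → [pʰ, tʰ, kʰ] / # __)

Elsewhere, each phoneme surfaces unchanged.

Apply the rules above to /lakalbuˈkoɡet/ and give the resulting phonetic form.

[ləkəlbəˈkoɡət]

/a/ (between /l/ and /k/): in an unstressed syllable, so rule 1 applies → [ə].
/k/ — between /a/ and /a/; rule 3 does not apply here → [k].
/a/ (between /k/ and /l/) occurs in an unstressed syllable → [ə] by rule 1.
/b/ (between /l/ and /u/) is in the target of rule 2 but the environment (word-finally) is not met → [b].
/u/ meets the environment for rule 1 (in an unstressed syllable) → [ə].
/k/ — between /u/ and /o/; rule 3 does not apply here → [k].
/o/ (between /k/ and /ɡ/) fails the environment for rule 1, so it stays [o].
/ɡ/ (between /o/ and /e/) is in the target of rule 2 but the environment (word-finally) is not met → [ɡ].
Rule 1 applies to /e/ (between /ɡ/ and /t/: in an unstressed syllable) → [ə].
/t/ (word-final): rule 3 targets it, but not word-initially → unchanged [t].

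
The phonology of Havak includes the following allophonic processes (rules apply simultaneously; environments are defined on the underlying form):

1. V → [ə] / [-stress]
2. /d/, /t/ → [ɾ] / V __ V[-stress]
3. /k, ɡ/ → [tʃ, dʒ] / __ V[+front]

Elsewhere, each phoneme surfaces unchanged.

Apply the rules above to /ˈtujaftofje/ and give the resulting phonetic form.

/t/ — word-initial; rule 2 does not apply here → [t].
/u/ — between /t/ and /j/; rule 1 does not apply here → [u].
/j/ — not in any rule's target class → [j].
/a/ (between /j/ and /f/): in an unstressed syllable, so rule 1 applies → [ə].
/f/ — not in any rule's target class → [f].
/t/ (between /f/ and /o/) fails the environment for rule 2, so it stays [t].
/o/ (between /t/ and /f/): in an unstressed syllable, so rule 1 applies → [ə].
/f/ stays [f].
/j/ (between /f/ and /e/): no rule targets it → [j].
/e/ (word-final) occurs in an unstressed syllable → [ə] by rule 1.

[ˈtujəftəfjə]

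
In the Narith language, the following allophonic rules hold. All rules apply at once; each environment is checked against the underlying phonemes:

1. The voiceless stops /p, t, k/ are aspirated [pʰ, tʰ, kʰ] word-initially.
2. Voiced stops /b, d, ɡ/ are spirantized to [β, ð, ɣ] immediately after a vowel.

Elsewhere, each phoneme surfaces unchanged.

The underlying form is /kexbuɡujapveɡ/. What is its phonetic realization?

[kʰexbuɣujapveɣ]

/k/ — word-initial, word-initially — surfaces as [kʰ] (rule 1).
/e/ (between /k/ and /x/): no rule targets it → [e].
/x/ (between /e/ and /b/): no rule targets it → [x].
/b/ (between /x/ and /u/) fails the environment for rule 2, so it stays [b].
/u/ stays [u].
/ɡ/ — between /u/ and /u/, immediately after a vowel — surfaces as [ɣ] (rule 2).
/u/ (between /ɡ/ and /j/): no rule targets it → [u].
/j/ stays [j].
/a/ (between /j/ and /p/): no rule targets it → [a].
/p/ (between /a/ and /v/) fails the environment for rule 1, so it stays [p].
/v/ — not in any rule's target class → [v].
/e/ (between /v/ and /ɡ/): no rule targets it → [e].
/ɡ/ — word-final, immediately after a vowel — surfaces as [ɣ] (rule 2).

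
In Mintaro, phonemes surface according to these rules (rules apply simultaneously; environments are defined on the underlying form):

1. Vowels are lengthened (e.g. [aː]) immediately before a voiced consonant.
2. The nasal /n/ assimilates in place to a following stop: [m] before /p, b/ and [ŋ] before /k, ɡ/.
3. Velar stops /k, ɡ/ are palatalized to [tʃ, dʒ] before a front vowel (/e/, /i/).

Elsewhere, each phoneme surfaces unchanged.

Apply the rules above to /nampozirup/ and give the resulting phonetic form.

/n/ (word-initial): rule 2 targets it, but not before a labial or velar stop → unchanged [n].
Rule 1 applies to /a/ (between /n/ and /m/: before a voiced consonant) → [aː].
/m/ (between /a/ and /p/): no rule targets it → [m].
/p/ (between /m/ and /o/): no rule targets it → [p].
/o/ — between /p/ and /z/, before a voiced consonant — surfaces as [oː] (rule 1).
/z/ (between /o/ and /i/): no rule targets it → [z].
/i/ meets the environment for rule 1 (before a voiced consonant) → [iː].
/r/ (between /i/ and /u/): no rule targets it → [r].
/u/ (between /r/ and /p/) fails the environment for rule 1, so it stays [u].
/p/ (word-final) is unaffected → [p].

[naːmpoːziːrup]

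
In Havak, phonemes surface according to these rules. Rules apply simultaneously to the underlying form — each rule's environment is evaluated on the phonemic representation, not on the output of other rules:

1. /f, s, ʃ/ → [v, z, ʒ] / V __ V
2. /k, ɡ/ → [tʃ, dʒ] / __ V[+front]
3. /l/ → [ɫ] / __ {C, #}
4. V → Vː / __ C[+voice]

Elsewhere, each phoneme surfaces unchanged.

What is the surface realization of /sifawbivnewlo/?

[sivaːwbiːvneːwlo]

/s/ — word-initial; rule 1 does not apply here → [s].
/i/ (between /s/ and /f/): rule 4 targets it, but not before a voiced consonant → unchanged [i].
/f/ — between /i/ and /a/, between two vowels — surfaces as [v] (rule 1).
/a/ (between /f/ and /w/): before a voiced consonant, so rule 4 applies → [aː].
/w/ stays [w].
/b/ (between /w/ and /i/) is unaffected → [b].
/i/ meets the environment for rule 4 (before a voiced consonant) → [iː].
/v/ — not in any rule's target class → [v].
/n/ — not in any rule's target class → [n].
/e/ — between /n/ and /w/, before a voiced consonant — surfaces as [eː] (rule 4).
/w/ (between /e/ and /l/): no rule targets it → [w].
/l/ (between /w/ and /o/) fails the environment for rule 3, so it stays [l].
/o/ — word-final; rule 4 does not apply here → [o].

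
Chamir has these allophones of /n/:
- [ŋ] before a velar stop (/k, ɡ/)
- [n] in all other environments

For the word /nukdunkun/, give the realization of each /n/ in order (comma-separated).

Occurrence 1 (position 1): no conditioning environment matches → elsewhere allophone [n].
Occurrence 2 (position 6): before a velar stop → [ŋ].
Occurrence 3 (position 9): no conditioning environment matches → elsewhere allophone [n].

[n], [ŋ], [n]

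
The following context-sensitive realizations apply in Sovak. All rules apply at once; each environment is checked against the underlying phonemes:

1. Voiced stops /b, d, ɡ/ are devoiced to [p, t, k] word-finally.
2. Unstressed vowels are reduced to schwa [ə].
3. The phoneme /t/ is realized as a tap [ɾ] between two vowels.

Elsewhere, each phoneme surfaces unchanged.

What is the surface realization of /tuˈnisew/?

[təˈnisəw]

/t/ (word-initial): rule 3 targets it, but not between two vowels → unchanged [t].
/u/ meets the environment for rule 2 (in an unstressed syllable) → [ə].
/n/ stays [n].
/i/ (between /n/ and /s/) fails the environment for rule 2, so it stays [i].
/s/ (between /i/ and /e/): no rule targets it → [s].
/e/ meets the environment for rule 2 (in an unstressed syllable) → [ə].
/w/ (word-final): no rule targets it → [w].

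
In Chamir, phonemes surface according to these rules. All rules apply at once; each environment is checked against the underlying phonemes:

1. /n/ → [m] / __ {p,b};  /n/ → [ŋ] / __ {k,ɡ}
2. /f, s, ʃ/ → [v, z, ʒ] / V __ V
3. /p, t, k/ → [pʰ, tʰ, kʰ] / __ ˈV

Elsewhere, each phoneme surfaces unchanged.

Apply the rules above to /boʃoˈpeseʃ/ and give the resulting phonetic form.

/b/ (word-initial) is unaffected → [b].
/o/ (between /b/ and /ʃ/) is unaffected → [o].
/ʃ/ meets the environment for rule 2 (between two vowels) → [ʒ].
/o/ (between /ʃ/ and /p/): no rule targets it → [o].
Rule 3 applies to /p/ (between /o/ and /e/: immediately before a stressed vowel) → [pʰ].
/e/ — not in any rule's target class → [e].
/s/ (between /e/ and /e/) occurs between two vowels → [z] by rule 2.
/e/ stays [e].
/ʃ/ — word-final; rule 2 does not apply here → [ʃ].

[boʒoˈpʰezeʃ]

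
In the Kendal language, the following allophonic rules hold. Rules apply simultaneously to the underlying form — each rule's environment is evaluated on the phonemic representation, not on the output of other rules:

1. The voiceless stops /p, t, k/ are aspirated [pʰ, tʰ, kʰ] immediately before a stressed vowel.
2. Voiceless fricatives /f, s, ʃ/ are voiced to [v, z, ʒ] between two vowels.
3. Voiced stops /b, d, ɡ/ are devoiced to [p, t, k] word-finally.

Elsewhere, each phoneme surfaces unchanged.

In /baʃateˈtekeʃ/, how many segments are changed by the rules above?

2

Segments that undergo a rule: /ʃ/ → [ʒ] (rule 2); /t/ → [tʰ] (rule 1).
All other segments surface unchanged.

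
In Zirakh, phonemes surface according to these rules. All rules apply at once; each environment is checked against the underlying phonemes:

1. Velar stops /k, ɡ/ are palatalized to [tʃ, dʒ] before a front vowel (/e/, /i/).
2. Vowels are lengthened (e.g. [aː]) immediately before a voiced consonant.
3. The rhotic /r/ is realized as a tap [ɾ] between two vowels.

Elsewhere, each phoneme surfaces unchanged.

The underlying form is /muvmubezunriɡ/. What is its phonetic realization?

[muːvmuːbeːzuːnriːɡ]

/m/ stays [m].
/u/ — between /m/ and /v/, before a voiced consonant — surfaces as [uː] (rule 2).
/v/ — not in any rule's target class → [v].
/m/ — not in any rule's target class → [m].
/u/ — between /m/ and /b/, before a voiced consonant — surfaces as [uː] (rule 2).
/b/ stays [b].
/e/ (between /b/ and /z/) occurs before a voiced consonant → [eː] by rule 2.
/z/ stays [z].
Rule 2 applies to /u/ (between /z/ and /n/: before a voiced consonant) → [uː].
/n/ stays [n].
/r/ — between /n/ and /i/; rule 3 does not apply here → [r].
/i/ — between /r/ and /ɡ/, before a voiced consonant — surfaces as [iː] (rule 2).
/ɡ/ (word-final): rule 1 targets it, but not before a front vowel → unchanged [ɡ].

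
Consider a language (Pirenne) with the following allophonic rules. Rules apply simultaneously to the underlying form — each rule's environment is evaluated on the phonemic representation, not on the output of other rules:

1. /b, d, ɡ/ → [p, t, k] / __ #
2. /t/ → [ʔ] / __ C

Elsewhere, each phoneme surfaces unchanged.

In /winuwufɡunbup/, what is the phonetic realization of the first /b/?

[b]

/b/ (between /n/ and /u/) is in the target of rule 1 but the environment (word-finally) is not met → [b].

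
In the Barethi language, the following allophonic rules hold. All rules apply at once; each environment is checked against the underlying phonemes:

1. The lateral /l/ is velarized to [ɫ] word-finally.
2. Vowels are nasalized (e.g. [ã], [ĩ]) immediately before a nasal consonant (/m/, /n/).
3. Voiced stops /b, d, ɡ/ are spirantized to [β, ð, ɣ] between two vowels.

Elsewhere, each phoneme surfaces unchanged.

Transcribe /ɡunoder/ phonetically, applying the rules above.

/ɡ/ — word-initial; rule 3 does not apply here → [ɡ].
Rule 2 applies to /u/ (between /ɡ/ and /n/: before a nasal consonant) → [ũ].
/o/ — between /n/ and /d/; rule 2 does not apply here → [o].
/d/ (between /o/ and /e/): between two vowels, so rule 3 applies → [ð].
/e/ (between /d/ and /r/) is in the target of rule 2 but the environment (before a nasal consonant) is not met → [e].

[ɡũnoðer]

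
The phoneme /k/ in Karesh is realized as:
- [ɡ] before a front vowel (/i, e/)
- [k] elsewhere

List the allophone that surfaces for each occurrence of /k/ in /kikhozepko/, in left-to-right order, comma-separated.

[ɡ], [k], [k]

Occurrence 1 (position 1): before a front vowel (/i, e/) → [ɡ].
Occurrence 2 (position 3): no conditioning environment matches → elsewhere allophone [k].
Occurrence 3 (position 9): no conditioning environment matches → elsewhere allophone [k].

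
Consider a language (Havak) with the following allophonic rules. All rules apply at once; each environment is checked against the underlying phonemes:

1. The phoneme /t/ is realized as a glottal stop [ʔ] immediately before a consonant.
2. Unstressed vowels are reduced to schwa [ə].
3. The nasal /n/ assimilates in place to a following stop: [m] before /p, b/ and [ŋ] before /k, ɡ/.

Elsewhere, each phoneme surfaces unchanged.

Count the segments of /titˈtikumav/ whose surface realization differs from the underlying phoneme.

Segments that undergo a rule: /i/ → [ə] (rule 2); /t/ → [ʔ] (rule 1); /u/ → [ə] (rule 2); /a/ → [ə] (rule 2).
All other segments surface unchanged.

4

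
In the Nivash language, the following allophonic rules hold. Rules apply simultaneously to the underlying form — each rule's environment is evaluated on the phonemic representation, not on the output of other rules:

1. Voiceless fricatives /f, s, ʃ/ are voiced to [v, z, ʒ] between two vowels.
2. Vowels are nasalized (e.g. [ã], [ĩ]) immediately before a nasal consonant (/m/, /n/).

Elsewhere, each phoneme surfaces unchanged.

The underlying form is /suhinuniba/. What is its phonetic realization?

[suhĩnũniba]

/s/ — word-initial; rule 1 does not apply here → [s].
/u/ — between /s/ and /h/; rule 2 does not apply here → [u].
Rule 2 applies to /i/ (between /h/ and /n/: before a nasal consonant) → [ĩ].
/u/ meets the environment for rule 2 (before a nasal consonant) → [ũ].
/i/ — between /n/ and /b/; rule 2 does not apply here → [i].
/a/ (word-final): rule 2 targets it, but not before a nasal consonant → unchanged [a].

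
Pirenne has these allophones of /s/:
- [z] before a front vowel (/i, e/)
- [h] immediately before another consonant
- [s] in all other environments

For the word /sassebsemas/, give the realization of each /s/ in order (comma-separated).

[s], [h], [z], [z], [s]

Occurrence 1 (position 1): no conditioning environment matches → elsewhere allophone [s].
Occurrence 2 (position 3): immediately before another consonant → [h].
Occurrence 3 (position 4): before a front vowel (/i, e/) → [z].
Occurrence 4 (position 7): before a front vowel (/i, e/) → [z].
Occurrence 5 (position 11): no conditioning environment matches → elsewhere allophone [s].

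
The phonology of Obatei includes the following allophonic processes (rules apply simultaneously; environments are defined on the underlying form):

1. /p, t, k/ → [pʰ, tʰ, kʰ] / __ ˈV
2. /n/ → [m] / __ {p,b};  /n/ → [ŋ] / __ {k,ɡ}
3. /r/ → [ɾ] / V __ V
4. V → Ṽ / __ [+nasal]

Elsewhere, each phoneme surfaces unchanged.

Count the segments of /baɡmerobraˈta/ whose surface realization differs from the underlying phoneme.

Segments that undergo a rule: /r/ → [ɾ] (rule 3); /t/ → [tʰ] (rule 1).
All other segments surface unchanged.

2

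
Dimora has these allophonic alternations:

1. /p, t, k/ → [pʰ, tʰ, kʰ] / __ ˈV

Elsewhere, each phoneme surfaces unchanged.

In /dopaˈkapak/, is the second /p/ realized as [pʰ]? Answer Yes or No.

No

/p/ (between /a/ and /a/) is in the target of rule 1 but the environment (immediately before a stressed vowel) is not met → [p].
The actual realization is [p], not [pʰ].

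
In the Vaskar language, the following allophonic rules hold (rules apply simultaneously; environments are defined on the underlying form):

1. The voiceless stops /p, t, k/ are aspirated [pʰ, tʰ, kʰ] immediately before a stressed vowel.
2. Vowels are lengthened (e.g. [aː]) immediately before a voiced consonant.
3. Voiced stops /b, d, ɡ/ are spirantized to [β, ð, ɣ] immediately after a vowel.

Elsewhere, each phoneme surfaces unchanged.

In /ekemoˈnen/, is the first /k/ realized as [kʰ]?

/k/ (between /e/ and /e/) is in the target of rule 1 but the environment (immediately before a stressed vowel) is not met → [k].
The actual realization is [k], not [kʰ].

No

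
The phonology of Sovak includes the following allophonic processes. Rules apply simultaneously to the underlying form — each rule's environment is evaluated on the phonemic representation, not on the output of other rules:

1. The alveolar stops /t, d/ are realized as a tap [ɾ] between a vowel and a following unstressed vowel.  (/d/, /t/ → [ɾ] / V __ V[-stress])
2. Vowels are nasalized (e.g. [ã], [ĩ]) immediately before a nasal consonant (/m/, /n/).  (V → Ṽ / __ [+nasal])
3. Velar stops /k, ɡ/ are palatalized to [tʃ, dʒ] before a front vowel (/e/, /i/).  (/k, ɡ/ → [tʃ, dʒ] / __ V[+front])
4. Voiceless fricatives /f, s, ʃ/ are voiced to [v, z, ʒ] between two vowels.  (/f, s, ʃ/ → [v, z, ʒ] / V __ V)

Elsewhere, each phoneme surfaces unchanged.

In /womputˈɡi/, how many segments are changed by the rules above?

Segments that undergo a rule: /o/ → [õ] (rule 2); /ɡ/ → [dʒ] (rule 3).
All other segments surface unchanged.

2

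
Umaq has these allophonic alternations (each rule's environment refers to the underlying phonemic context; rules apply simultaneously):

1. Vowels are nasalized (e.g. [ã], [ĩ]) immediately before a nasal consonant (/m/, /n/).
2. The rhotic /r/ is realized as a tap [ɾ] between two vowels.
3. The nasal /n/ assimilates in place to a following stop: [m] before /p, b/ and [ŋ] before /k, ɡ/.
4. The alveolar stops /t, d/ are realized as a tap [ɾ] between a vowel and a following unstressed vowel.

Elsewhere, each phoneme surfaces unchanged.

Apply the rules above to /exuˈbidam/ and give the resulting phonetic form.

/e/ — word-initial; rule 1 does not apply here → [e].
/x/ stays [x].
/u/ (between /x/ and /b/) is in the target of rule 1 but the environment (before a nasal consonant) is not met → [u].
/b/ (between /u/ and /i/): no rule targets it → [b].
/i/ (between /b/ and /d/): rule 1 targets it, but not before a nasal consonant → unchanged [i].
/d/ meets the environment for rule 4 (between a vowel and a following unstressed vowel) → [ɾ].
/a/ (between /d/ and /m/) occurs before a nasal consonant → [ã] by rule 1.
/m/ — not in any rule's target class → [m].

[exuˈbiɾãm]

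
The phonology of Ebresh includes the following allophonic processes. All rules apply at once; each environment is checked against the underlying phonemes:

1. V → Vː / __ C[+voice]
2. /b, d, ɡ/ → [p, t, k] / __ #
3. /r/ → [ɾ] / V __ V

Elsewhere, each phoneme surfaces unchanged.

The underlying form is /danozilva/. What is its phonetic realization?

[daːnoːziːlva]

/d/ — word-initial; rule 2 does not apply here → [d].
/a/ meets the environment for rule 1 (before a voiced consonant) → [aː].
/n/ (between /a/ and /o/): no rule targets it → [n].
/o/ — between /n/ and /z/, before a voiced consonant — surfaces as [oː] (rule 1).
/z/ — not in any rule's target class → [z].
/i/ (between /z/ and /l/): before a voiced consonant, so rule 1 applies → [iː].
/l/ (between /i/ and /v/): no rule targets it → [l].
/v/ (between /l/ and /a/) is unaffected → [v].
/a/ — word-final; rule 1 does not apply here → [a].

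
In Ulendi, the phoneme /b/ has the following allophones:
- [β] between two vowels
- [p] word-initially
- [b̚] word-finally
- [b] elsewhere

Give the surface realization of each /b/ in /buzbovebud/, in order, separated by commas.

Occurrence 1 (position 1): word-initially → [p].
Occurrence 2 (position 4): no conditioning environment matches → elsewhere allophone [b].
Occurrence 3 (position 8): between two vowels → [β].

[p], [b], [β]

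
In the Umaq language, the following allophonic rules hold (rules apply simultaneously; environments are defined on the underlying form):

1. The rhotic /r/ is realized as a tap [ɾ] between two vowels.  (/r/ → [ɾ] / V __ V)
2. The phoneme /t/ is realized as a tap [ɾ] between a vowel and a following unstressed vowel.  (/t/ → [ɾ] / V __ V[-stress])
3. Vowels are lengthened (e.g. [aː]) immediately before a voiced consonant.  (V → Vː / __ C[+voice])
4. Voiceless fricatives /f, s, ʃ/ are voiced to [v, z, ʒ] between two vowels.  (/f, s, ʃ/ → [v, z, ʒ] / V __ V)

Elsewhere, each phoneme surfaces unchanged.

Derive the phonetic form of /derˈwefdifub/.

[deːrˈwefdivuːb]

/d/ (word-initial) is unaffected → [d].
/e/ (between /d/ and /r/): before a voiced consonant, so rule 3 applies → [eː].
/r/ — between /e/ and /w/; rule 1 does not apply here → [r].
/w/ — not in any rule's target class → [w].
/e/ — between /w/ and /f/; rule 3 does not apply here → [e].
/f/ (between /e/ and /d/) is in the target of rule 4 but the environment (between two vowels) is not met → [f].
/d/ (between /f/ and /i/): no rule targets it → [d].
/i/ (between /d/ and /f/) is in the target of rule 3 but the environment (before a voiced consonant) is not met → [i].
/f/ (between /i/ and /u/): between two vowels, so rule 4 applies → [v].
/u/ meets the environment for rule 3 (before a voiced consonant) → [uː].
/b/ — not in any rule's target class → [b].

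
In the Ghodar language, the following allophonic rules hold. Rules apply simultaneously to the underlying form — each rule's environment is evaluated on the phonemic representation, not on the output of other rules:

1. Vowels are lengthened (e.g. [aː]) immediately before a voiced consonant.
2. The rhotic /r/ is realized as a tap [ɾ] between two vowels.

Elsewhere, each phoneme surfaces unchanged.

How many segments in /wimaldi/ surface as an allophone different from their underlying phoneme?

Segments that undergo a rule: /i/ → [iː] (rule 1); /a/ → [aː] (rule 1).
All other segments surface unchanged.

2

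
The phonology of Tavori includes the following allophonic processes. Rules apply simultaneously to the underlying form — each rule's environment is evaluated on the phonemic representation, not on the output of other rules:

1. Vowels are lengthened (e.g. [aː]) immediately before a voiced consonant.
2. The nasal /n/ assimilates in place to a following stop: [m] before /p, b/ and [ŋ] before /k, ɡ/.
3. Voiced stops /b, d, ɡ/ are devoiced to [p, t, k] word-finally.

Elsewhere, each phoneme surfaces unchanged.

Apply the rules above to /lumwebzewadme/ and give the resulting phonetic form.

[luːmweːbzeːwaːdme]

/l/ — not in any rule's target class → [l].
/u/ (between /l/ and /m/): before a voiced consonant, so rule 1 applies → [uː].
/m/ (between /u/ and /w/) is unaffected → [m].
/w/ (between /m/ and /e/) is unaffected → [w].
/e/ meets the environment for rule 1 (before a voiced consonant) → [eː].
/b/ (between /e/ and /z/): rule 3 targets it, but not word-finally → unchanged [b].
/z/ (between /b/ and /e/) is unaffected → [z].
/e/ (between /z/ and /w/) occurs before a voiced consonant → [eː] by rule 1.
/w/ stays [w].
Rule 1 applies to /a/ (between /w/ and /d/: before a voiced consonant) → [aː].
/d/ (between /a/ and /m/) is in the target of rule 3 but the environment (word-finally) is not met → [d].
/m/ (between /d/ and /e/): no rule targets it → [m].
/e/ (word-final) fails the environment for rule 1, so it stays [e].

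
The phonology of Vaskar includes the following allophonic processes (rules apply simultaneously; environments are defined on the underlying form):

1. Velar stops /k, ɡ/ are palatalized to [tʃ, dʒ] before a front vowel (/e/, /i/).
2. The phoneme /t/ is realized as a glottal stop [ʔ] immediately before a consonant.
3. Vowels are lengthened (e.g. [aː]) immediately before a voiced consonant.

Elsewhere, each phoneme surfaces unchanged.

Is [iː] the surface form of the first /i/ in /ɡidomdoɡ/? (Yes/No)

Yes

/i/ meets the environment for rule 3 (before a voiced consonant) → [iː].
The actual realization is [iː], which matches [iː].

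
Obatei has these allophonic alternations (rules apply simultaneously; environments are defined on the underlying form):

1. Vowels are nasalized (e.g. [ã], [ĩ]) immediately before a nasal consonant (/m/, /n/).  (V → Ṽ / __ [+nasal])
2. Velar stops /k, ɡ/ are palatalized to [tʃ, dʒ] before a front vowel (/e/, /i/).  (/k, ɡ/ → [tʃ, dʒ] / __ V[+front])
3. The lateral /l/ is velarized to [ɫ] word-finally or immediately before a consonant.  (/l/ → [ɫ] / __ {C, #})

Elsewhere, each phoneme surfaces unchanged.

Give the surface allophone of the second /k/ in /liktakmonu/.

/k/ — between /a/ and /m/; rule 2 does not apply here → [k].

[k]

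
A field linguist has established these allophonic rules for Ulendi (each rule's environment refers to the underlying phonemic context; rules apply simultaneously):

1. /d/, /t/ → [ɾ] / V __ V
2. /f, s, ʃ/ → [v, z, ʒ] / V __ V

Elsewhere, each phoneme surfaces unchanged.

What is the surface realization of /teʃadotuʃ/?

[teʒaɾoɾuʃ]

/t/ (word-initial) fails the environment for rule 1, so it stays [t].
/e/ stays [e].
/ʃ/ — between /e/ and /a/, between two vowels — surfaces as [ʒ] (rule 2).
/a/ (between /ʃ/ and /d/): no rule targets it → [a].
/d/ meets the environment for rule 1 (between two vowels) → [ɾ].
/o/ stays [o].
/t/ (between /o/ and /u/): between two vowels, so rule 1 applies → [ɾ].
/u/ — not in any rule's target class → [u].
/ʃ/ (word-final): rule 2 targets it, but not between two vowels → unchanged [ʃ].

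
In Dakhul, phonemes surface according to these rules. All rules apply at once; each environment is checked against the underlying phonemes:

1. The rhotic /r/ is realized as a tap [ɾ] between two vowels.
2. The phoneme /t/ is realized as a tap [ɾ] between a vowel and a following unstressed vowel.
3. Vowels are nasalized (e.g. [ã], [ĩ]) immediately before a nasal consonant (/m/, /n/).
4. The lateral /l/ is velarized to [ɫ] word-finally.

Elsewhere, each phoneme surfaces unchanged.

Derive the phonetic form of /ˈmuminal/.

[ˈmũmĩnaɫ]

/m/ — not in any rule's target class → [m].
/u/ (between /m/ and /m/): before a nasal consonant, so rule 3 applies → [ũ].
/m/ (between /u/ and /i/): no rule targets it → [m].
/i/ (between /m/ and /n/): before a nasal consonant, so rule 3 applies → [ĩ].
/n/ — not in any rule's target class → [n].
/a/ (between /n/ and /l/) fails the environment for rule 3, so it stays [a].
Rule 4 applies to /l/ (word-final: word-finally) → [ɫ].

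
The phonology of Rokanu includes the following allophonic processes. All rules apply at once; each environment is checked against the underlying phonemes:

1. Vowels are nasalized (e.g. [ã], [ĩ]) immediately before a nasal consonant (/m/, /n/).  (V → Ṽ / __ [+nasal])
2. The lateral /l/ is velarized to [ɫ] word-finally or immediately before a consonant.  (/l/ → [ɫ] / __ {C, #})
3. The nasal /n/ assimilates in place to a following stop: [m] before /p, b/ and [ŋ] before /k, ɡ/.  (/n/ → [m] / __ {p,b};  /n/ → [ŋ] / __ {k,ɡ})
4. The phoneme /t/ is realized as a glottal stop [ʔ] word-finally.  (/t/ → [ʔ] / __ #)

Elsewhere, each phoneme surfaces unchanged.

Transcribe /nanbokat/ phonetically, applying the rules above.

[nãmbokaʔ]

/n/ (word-initial) fails the environment for rule 3, so it stays [n].
/a/ (between /n/ and /n/): before a nasal consonant, so rule 1 applies → [ã].
/n/ (between /a/ and /b/) occurs before a labial or velar stop → [m] by rule 3.
/b/ — not in any rule's target class → [b].
/o/ (between /b/ and /k/) fails the environment for rule 1, so it stays [o].
/k/ (between /o/ and /a/): no rule targets it → [k].
/a/ (between /k/ and /t/): rule 1 targets it, but not before a nasal consonant → unchanged [a].
/t/ (word-final): word-finally, so rule 4 applies → [ʔ].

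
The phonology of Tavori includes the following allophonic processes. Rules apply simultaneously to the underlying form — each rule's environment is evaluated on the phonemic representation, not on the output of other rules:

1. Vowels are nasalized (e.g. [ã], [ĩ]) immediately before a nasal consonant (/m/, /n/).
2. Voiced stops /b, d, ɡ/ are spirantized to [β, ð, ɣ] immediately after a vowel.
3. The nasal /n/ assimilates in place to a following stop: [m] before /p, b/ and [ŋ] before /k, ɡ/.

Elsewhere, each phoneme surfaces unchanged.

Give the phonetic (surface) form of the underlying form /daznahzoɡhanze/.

/d/ (word-initial): rule 2 targets it, but not immediately after a vowel → unchanged [d].
/a/ (between /d/ and /z/): rule 1 targets it, but not before a nasal consonant → unchanged [a].
/n/ (between /z/ and /a/) fails the environment for rule 3, so it stays [n].
/a/ — between /n/ and /h/; rule 1 does not apply here → [a].
/o/ (between /z/ and /ɡ/): rule 1 targets it, but not before a nasal consonant → unchanged [o].
/ɡ/ (between /o/ and /h/) occurs immediately after a vowel → [ɣ] by rule 2.
/a/ (between /h/ and /n/): before a nasal consonant, so rule 1 applies → [ã].
/n/ (between /a/ and /z/) is in the target of rule 3 but the environment (before a labial or velar stop) is not met → [n].
/e/ (word-final) fails the environment for rule 1, so it stays [e].

[daznahzoɣhãnze]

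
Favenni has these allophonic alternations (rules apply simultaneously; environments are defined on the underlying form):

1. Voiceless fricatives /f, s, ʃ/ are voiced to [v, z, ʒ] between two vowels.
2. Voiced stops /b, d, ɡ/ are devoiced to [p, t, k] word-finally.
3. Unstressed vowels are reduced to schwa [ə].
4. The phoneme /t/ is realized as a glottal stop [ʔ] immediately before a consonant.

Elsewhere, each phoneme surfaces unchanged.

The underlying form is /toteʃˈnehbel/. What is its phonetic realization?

[tətəʃˈnehbəl]

/t/ (word-initial): rule 4 targets it, but not immediately before a consonant → unchanged [t].
Rule 3 applies to /o/ (between /t/ and /t/: in an unstressed syllable) → [ə].
/t/ — between /o/ and /e/; rule 4 does not apply here → [t].
/e/ — between /t/ and /ʃ/, in an unstressed syllable — surfaces as [ə] (rule 3).
/ʃ/ — between /e/ and /n/; rule 1 does not apply here → [ʃ].
/n/ (between /ʃ/ and /e/) is unaffected → [n].
/e/ (between /n/ and /h/) fails the environment for rule 3, so it stays [e].
/h/ (between /e/ and /b/): no rule targets it → [h].
/b/ (between /h/ and /e/) fails the environment for rule 2, so it stays [b].
Rule 3 applies to /e/ (between /b/ and /l/: in an unstressed syllable) → [ə].
/l/ (word-final) is unaffected → [l].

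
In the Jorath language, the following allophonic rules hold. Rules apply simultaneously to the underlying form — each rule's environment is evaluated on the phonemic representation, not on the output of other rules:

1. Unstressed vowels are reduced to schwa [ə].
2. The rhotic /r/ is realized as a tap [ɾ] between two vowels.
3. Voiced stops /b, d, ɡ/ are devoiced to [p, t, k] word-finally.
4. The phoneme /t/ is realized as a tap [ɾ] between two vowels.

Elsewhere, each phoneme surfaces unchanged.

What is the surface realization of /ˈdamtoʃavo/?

[ˈdamtəʃəvə]

/d/ (word-initial): rule 3 targets it, but not word-finally → unchanged [d].
/a/ (between /d/ and /m/) fails the environment for rule 1, so it stays [a].
/t/ (between /m/ and /o/): rule 4 targets it, but not between two vowels → unchanged [t].
/o/ (between /t/ and /ʃ/): in an unstressed syllable, so rule 1 applies → [ə].
/a/ meets the environment for rule 1 (in an unstressed syllable) → [ə].
/o/ (word-final): in an unstressed syllable, so rule 1 applies → [ə].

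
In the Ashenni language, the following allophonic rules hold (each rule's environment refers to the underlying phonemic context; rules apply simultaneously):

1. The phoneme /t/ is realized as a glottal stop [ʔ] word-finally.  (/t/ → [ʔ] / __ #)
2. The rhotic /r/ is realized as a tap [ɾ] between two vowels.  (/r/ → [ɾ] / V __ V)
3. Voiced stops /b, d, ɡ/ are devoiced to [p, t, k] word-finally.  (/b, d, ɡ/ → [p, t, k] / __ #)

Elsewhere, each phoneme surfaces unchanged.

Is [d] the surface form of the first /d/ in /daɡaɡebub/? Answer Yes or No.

Yes

/d/ (word-initial) fails the environment for rule 3, so it stays [d].
The actual realization is [d], which matches [d].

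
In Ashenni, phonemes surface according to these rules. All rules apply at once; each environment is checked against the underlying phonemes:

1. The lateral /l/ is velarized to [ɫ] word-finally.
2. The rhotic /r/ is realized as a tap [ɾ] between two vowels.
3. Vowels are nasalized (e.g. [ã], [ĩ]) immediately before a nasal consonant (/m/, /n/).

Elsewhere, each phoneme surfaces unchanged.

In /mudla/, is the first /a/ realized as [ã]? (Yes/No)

No

/a/ (word-final): rule 3 targets it, but not before a nasal consonant → unchanged [a].
The actual realization is [a], not [ã].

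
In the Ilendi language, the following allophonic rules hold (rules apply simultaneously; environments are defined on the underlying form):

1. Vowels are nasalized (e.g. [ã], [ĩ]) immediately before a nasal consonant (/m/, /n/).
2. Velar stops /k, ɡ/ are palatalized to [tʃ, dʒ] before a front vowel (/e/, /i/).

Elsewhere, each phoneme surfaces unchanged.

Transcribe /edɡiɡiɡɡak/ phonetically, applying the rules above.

[eddʒidʒiɡɡak]

/e/ — word-initial; rule 1 does not apply here → [e].
/d/ — not in any rule's target class → [d].
/ɡ/ (between /d/ and /i/): before a front vowel, so rule 2 applies → [dʒ].
/i/ (between /ɡ/ and /ɡ/): rule 1 targets it, but not before a nasal consonant → unchanged [i].
/ɡ/ meets the environment for rule 2 (before a front vowel) → [dʒ].
/i/ (between /ɡ/ and /ɡ/) fails the environment for rule 1, so it stays [i].
/ɡ/ — between /i/ and /ɡ/; rule 2 does not apply here → [ɡ].
/ɡ/ (between /ɡ/ and /a/) is in the target of rule 2 but the environment (before a front vowel) is not met → [ɡ].
/a/ (between /ɡ/ and /k/) fails the environment for rule 1, so it stays [a].
/k/ (word-final) is in the target of rule 2 but the environment (before a front vowel) is not met → [k].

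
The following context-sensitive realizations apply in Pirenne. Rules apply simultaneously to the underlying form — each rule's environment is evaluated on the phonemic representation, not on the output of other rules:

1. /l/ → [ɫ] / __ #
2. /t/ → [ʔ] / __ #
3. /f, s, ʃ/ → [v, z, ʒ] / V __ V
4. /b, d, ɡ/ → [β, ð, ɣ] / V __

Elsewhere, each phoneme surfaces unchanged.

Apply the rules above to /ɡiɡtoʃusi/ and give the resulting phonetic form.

/ɡ/ (word-initial) fails the environment for rule 4, so it stays [ɡ].
/i/ — not in any rule's target class → [i].
/ɡ/ — between /i/ and /t/, immediately after a vowel — surfaces as [ɣ] (rule 4).
/t/ (between /ɡ/ and /o/) is in the target of rule 2 but the environment (word-finally) is not met → [t].
/o/ (between /t/ and /ʃ/) is unaffected → [o].
Rule 3 applies to /ʃ/ (between /o/ and /u/: between two vowels) → [ʒ].
/u/ — not in any rule's target class → [u].
/s/ — between /u/ and /i/, between two vowels — surfaces as [z] (rule 3).
/i/ stays [i].

[ɡiɣtoʒuzi]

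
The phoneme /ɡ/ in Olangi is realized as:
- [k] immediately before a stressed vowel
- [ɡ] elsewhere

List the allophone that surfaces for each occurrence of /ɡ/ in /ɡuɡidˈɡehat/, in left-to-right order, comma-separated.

Occurrence 1 (position 1): no conditioning environment matches → elsewhere allophone [ɡ].
Occurrence 2 (position 3): no conditioning environment matches → elsewhere allophone [ɡ].
Occurrence 3 (position 6): immediately before a stressed vowel → [k].

[ɡ], [ɡ], [k]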